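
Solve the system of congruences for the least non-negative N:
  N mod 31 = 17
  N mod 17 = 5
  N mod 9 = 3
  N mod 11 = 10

From N ≡ 17 (mod 31) write N = 17 + 31t. Substituting into N ≡ 5 (mod 17) gives 31t ≡ 5 (mod 17), and since 14⁻¹ ≡ 11 (mod 17), t ≡ 4. Hence N ≡ 17 + 31·4 = 141 (mod 527).
From N ≡ 141 (mod 527) write N = 141 + 527t. Substituting into N ≡ 3 (mod 9) gives 527t ≡ 6 (mod 9), and since 5⁻¹ ≡ 2 (mod 9), t ≡ 3. Hence N ≡ 141 + 527·3 = 1722 (mod 4743).
From N ≡ 1722 (mod 4743) write N = 1722 + 4743t. Substituting into N ≡ 10 (mod 11) gives 4743t ≡ 4 (mod 11), and since 2⁻¹ ≡ 6 (mod 11), t ≡ 2. Hence N ≡ 1722 + 4743·2 = 11208 (mod 52173).

11208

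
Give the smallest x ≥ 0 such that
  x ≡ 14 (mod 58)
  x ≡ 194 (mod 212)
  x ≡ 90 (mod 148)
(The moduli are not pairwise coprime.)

gcd(58, 212) = 2 and 2 | (194 − 14), so the pair is consistent; merging gives x ≡ 2102 (mod 6148), where 6148 = lcm(58, 212).
gcd(6148, 148) = 4 and 4 | (90 − 2102), so the pair is consistent; merging gives x ≡ 63582 (mod 227476), where 227476 = lcm(6148, 148).
The solution is unique modulo lcm(58, 212, 148) = 227476.

63582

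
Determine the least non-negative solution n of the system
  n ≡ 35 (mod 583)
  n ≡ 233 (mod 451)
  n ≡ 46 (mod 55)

gcd(583, 451) = 11 and 11 | (233 − 35), so the pair is consistent; merging gives n ≡ 12861 (mod 23903), where 23903 = lcm(583, 451).
gcd(23903, 55) = 11 and 11 | (46 − 12861), so the pair is consistent; merging gives n ≡ 12861 (mod 119515), where 119515 = lcm(23903, 55).
The solution is unique modulo lcm(583, 451, 55) = 119515.

12861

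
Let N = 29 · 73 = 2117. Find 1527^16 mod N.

2046

Mod 29: 1527 ≡ 19; 19^16 ≡ 16 (mod 29).
Mod 73: 1527 ≡ 67; 67^16 ≡ 2 (mod 73).
Combine by CRT: x ≡ 16 (mod 29), x ≡ 2 (mod 73) ⇒ x ≡ 2046 (mod 2117).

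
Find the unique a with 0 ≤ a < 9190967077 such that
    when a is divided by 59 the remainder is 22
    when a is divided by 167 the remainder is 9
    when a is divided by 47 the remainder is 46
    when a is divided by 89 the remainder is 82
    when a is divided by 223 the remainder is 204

41803115

The moduli are pairwise coprime; N = 59·167·47·89·223 = 9190967077.
N/59 = 155779103; 155779103 ≡ 46 (mod 59); 46·9 ≡ 1, so inverse 9.
N/167 = 55035731; 55035731 ≡ 46 (mod 167); 46·69 ≡ 1, so inverse 69.
N/47 = 195552491; 195552491 ≡ 14 (mod 47); 14·37 ≡ 1, so inverse 37.
N/89 = 103269293; 103269293 ≡ 12 (mod 89); 12·52 ≡ 1, so inverse 52.
N/223 = 41215099; 41215099 ≡ 16 (mod 223); 16·14 ≡ 1, so inverse 14.
a ≡ 22·155779103·9 + 9·55035731·69 + 46·195552491·37 + 82·103269293·52 + 204·41215099·14 = 955902379123.
955902379123 mod 9190967077 = 41803115.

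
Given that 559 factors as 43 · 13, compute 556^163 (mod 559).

Mod 43: 556 ≡ 40; by Fermat, exponent reduces to 163 mod 42 = 37; 40^37 ≡ 23 (mod 43).
Mod 13: 556 ≡ 10; by Fermat, exponent reduces to 163 mod 12 = 7; 10^7 ≡ 10 (mod 13).
Combine by CRT: x ≡ 23 (mod 43), x ≡ 10 (mod 13) ⇒ x ≡ 23 (mod 559).

23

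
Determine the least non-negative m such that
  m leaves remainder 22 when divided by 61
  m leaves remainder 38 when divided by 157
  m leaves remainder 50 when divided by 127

135686

The moduli are pairwise coprime; N = 61·157·127 = 1216279.
N/61 = 19939; 19939 ≡ 53 (mod 61); 53·38 ≡ 1, so inverse 38.
N/157 = 7747; 7747 ≡ 54 (mod 157); 54·32 ≡ 1, so inverse 32.
N/127 = 9577; 9577 ≡ 52 (mod 127); 52·22 ≡ 1, so inverse 22.
m ≡ 22·19939·38 + 38·7747·32 + 50·9577·22 = 36624056.
36624056 mod 1216279 = 135686.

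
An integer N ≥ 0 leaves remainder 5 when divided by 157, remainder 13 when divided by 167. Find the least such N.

From N ≡ 5 (mod 157) write N = 5 + 157t. Substituting into N ≡ 13 (mod 167) gives 157t ≡ 8 (mod 167), and since 157⁻¹ ≡ 50 (mod 167), t ≡ 66. Hence N ≡ 5 + 157·66 = 10367 (mod 26219).

10367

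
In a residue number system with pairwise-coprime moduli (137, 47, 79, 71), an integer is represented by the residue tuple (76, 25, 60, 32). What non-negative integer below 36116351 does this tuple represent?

13290309

From x ≡ 76 (mod 137) write x = 76 + 137t. Substituting into x ≡ 25 (mod 47) gives 137t ≡ 43 (mod 47), and since 43⁻¹ ≡ 35 (mod 47), t ≡ 1. Hence x ≡ 76 + 137·1 = 213 (mod 6439).
From x ≡ 213 (mod 6439) write x = 213 + 6439t. Substituting into x ≡ 60 (mod 79) gives 6439t ≡ 5 (mod 79), and since 40⁻¹ ≡ 2 (mod 79), t ≡ 10. Hence x ≡ 213 + 6439·10 = 64603 (mod 508681).
From x ≡ 64603 (mod 508681) write x = 64603 + 508681t. Substituting into x ≡ 32 (mod 71) gives 508681t ≡ 39 (mod 71), and since 37⁻¹ ≡ 48 (mod 71), t ≡ 26. Hence x ≡ 64603 + 508681·26 = 13290309 (mod 36116351).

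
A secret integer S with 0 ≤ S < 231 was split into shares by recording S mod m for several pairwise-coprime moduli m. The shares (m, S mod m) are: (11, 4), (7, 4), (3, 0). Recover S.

The moduli are pairwise coprime; N = 11·7·3 = 231.
N/11 = 21; 21 ≡ 10 (mod 11); 10·10 ≡ 1, so inverse 10.
N/7 = 33; 33 ≡ 5 (mod 7); 5·3 ≡ 1, so inverse 3.
N/3 = 77; 77 ≡ 2 (mod 3); 2·2 ≡ 1, so inverse 2.
S ≡ 4·21·10 + 4·33·3 + 0·77·2 = 1236.
1236 mod 231 = 81.

81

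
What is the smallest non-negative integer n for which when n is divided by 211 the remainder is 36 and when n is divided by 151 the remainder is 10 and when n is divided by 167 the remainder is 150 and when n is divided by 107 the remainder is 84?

From n ≡ 36 (mod 211) write n = 36 + 211t. Substituting into n ≡ 10 (mod 151) gives 211t ≡ 125 (mod 151), and since 60⁻¹ ≡ 73 (mod 151), t ≡ 65. Hence n ≡ 36 + 211·65 = 13751 (mod 31861).
From n ≡ 13751 (mod 31861) write n = 13751 + 31861t. Substituting into n ≡ 150 (mod 167) gives 31861t ≡ 93 (mod 167), and since 131⁻¹ ≡ 51 (mod 167), t ≡ 67. Hence n ≡ 13751 + 31861·67 = 2148438 (mod 5320787).
From n ≡ 2148438 (mod 5320787) write n = 2148438 + 5320787t. Substituting into n ≡ 84 (mod 107) gives 5320787t ≡ 99 (mod 107), and since 105⁻¹ ≡ 53 (mod 107), t ≡ 4. Hence n ≡ 2148438 + 5320787·4 = 23431586 (mod 569324209).

23431586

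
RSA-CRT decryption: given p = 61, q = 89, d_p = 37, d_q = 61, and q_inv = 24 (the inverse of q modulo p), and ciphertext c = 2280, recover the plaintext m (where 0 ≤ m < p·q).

m₁ = c^(d_p) mod p: c ≡ 23 (mod 61), and 23^37 mod 61 = 24.
m₂ = c^(d_q) mod q: c ≡ 55 (mod 89), and 55^61 mod 89 = 55.
h = q_inv·(m₁ − m₂) mod p = 24·(24 − 55) mod 61 = 49.
m = m₂ + h·q = 55 + 49·89 = 4416.

4416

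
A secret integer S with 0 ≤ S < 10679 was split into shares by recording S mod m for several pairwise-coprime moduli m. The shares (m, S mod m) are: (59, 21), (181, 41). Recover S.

9815

From S ≡ 21 (mod 59) write S = 21 + 59t. Substituting into S ≡ 41 (mod 181) gives 59t ≡ 20 (mod 181), and since 59⁻¹ ≡ 135 (mod 181), t ≡ 166. Hence S ≡ 21 + 59·166 = 9815 (mod 10679).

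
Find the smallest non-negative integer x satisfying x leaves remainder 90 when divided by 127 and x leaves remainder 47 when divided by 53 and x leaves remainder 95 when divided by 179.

The moduli are pairwise coprime; N = 127·53·179 = 1204849.
N/127 = 9487; 9487 ≡ 89 (mod 127); 89·10 ≡ 1, so inverse 10.
N/53 = 22733; 22733 ≡ 49 (mod 53); 49·13 ≡ 1, so inverse 13.
N/179 = 6731; 6731 ≡ 108 (mod 179); 108·121 ≡ 1, so inverse 121.
x ≡ 90·9487·10 + 47·22733·13 + 95·6731·121 = 99801008.
99801008 mod 1204849 = 1003390.

1003390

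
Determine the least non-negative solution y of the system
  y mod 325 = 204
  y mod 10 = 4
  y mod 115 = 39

4754

Combine the congruences pairwise.
gcd(325, 10) = 5 and 5 | (4 − 204), so the pair is consistent; merging gives y ≡ 204 (mod 650), where 650 = lcm(325, 10).
gcd(650, 115) = 5 and 5 | (39 − 204), so the pair is consistent; merging gives y ≡ 4754 (mod 14950), where 14950 = lcm(650, 115).
The solution is unique modulo lcm(325, 10, 115) = 14950.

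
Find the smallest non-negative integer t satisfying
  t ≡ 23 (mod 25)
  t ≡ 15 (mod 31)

573

Combine the congruences pairwise.
From t ≡ 23 (mod 25) write t = 23 + 25s. Substituting into t ≡ 15 (mod 31) gives 25s ≡ 23 (mod 31), and since 25⁻¹ ≡ 5 (mod 31), s ≡ 22. Hence t ≡ 23 + 25·22 = 573 (mod 775).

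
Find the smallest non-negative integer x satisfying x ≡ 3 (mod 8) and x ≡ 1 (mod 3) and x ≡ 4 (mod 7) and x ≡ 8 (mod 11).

The moduli are pairwise coprime; N = 8·3·7·11 = 1848.
N/8 = 231; 231 ≡ 7 (mod 8); 7·7 ≡ 1, so inverse 7.
N/3 = 616; 616 ≡ 1 (mod 3), inverse 1.
N/7 = 264; 264 ≡ 5 (mod 7); 5·3 ≡ 1, so inverse 3.
N/11 = 168; 168 ≡ 3 (mod 11); 3·4 ≡ 1, so inverse 4.
x ≡ 3·231·7 + 1·616·1 + 4·264·3 + 8·168·4 = 14011.
14011 mod 1848 = 1075.

1075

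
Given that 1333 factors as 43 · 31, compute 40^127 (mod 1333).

Mod 43: 40 ≡ 40; by Fermat, exponent reduces to 127 mod 42 = 1; 40^1 ≡ 40 (mod 43).
Mod 31: 40 ≡ 9; by Fermat, exponent reduces to 127 mod 30 = 7; 9^7 ≡ 10 (mod 31).
Combine by CRT: x ≡ 40 (mod 43), x ≡ 10 (mod 31) ⇒ x ≡ 599 (mod 1333).

599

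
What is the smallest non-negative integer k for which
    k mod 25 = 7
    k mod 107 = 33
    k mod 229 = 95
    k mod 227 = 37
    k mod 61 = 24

3698116057

From k ≡ 7 (mod 25) write k = 7 + 25t. Substituting into k ≡ 33 (mod 107) gives 25t ≡ 26 (mod 107), and since 25⁻¹ ≡ 30 (mod 107), t ≡ 31. Hence k ≡ 7 + 25·31 = 782 (mod 2675).
From k ≡ 782 (mod 2675) write k = 782 + 2675t. Substituting into k ≡ 95 (mod 229) gives 2675t ≡ 0 (mod 229), and since 156⁻¹ ≡ 69 (mod 229), t ≡ 0. Hence k ≡ 782 + 2675·0 = 782 (mod 612575).
From k ≡ 782 (mod 612575) write k = 782 + 612575t. Substituting into k ≡ 37 (mod 227) gives 612575t ≡ 163 (mod 227), and since 129⁻¹ ≡ 44 (mod 227), t ≡ 135. Hence k ≡ 782 + 612575·135 = 82698407 (mod 139054525).
From k ≡ 82698407 (mod 139054525) write k = 82698407 + 139054525t. Substituting into k ≡ 24 (mod 61) gives 139054525t ≡ 49 (mod 61), and since 23⁻¹ ≡ 8 (mod 61), t ≡ 26. Hence k ≡ 82698407 + 139054525·26 = 3698116057 (mod 8482326025).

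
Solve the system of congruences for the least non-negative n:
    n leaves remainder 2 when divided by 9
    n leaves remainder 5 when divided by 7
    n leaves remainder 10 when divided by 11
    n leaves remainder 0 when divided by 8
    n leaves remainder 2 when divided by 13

The moduli are pairwise coprime; M = 9·7·11·8·13 = 72072.
M/9 = 8008; 8008 ≡ 7 (mod 9); 7·4 ≡ 1, so inverse 4.
M/7 = 10296; 10296 ≡ 6 (mod 7); 6·6 ≡ 1, so inverse 6.
M/11 = 6552; 6552 ≡ 7 (mod 11); 7·8 ≡ 1, so inverse 8.
M/8 = 9009; 9009 ≡ 1 (mod 8), inverse 1.
M/13 = 5544; 5544 ≡ 6 (mod 13); 6·11 ≡ 1, so inverse 11.
n ≡ 2·8008·4 + 5·10296·6 + 10·6552·8 + 0·9009·1 + 2·5544·11 = 1019072.
1019072 mod 72072 = 10064.

10064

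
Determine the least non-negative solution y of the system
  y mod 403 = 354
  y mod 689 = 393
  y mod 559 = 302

gcd(403, 689) = 13 and 13 | (393 − 354), so the pair is consistent; merging gives y ≡ 14862 (mod 21359), where 21359 = lcm(403, 689).
gcd(21359, 559) = 13 and 13 | (302 − 14862), so the pair is consistent; merging gives y ≡ 826504 (mod 918437), where 918437 = lcm(21359, 559).
The solution is unique modulo lcm(403, 689, 559) = 918437.

826504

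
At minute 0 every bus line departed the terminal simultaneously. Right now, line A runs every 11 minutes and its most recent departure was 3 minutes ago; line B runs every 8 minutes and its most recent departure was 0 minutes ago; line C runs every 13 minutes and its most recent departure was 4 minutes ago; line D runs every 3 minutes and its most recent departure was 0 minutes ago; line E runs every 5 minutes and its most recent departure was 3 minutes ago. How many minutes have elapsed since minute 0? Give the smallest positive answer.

13368

The moduli are pairwise coprime; N = 11·8·13·3·5 = 17160.
N/11 = 1560; 1560 ≡ 9 (mod 11); 9·5 ≡ 1, so inverse 5.
N/8 = 2145; 2145 ≡ 1 (mod 8), inverse 1.
N/13 = 1320; 1320 ≡ 7 (mod 13); 7·2 ≡ 1, so inverse 2.
N/3 = 5720; 5720 ≡ 2 (mod 3); 2·2 ≡ 1, so inverse 2.
N/5 = 3432; 3432 ≡ 2 (mod 5); 2·3 ≡ 1, so inverse 3.
t ≡ 3·1560·5 + 0·2145·1 + 4·1320·2 + 0·5720·2 + 3·3432·3 = 64848.
64848 mod 17160 = 13368.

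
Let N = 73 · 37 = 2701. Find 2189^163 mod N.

364

Mod 73: 2189 ≡ 72; by Fermat, exponent reduces to 163 mod 72 = 19; 72^19 ≡ 72 (mod 73).
Mod 37: 2189 ≡ 6; by Fermat, exponent reduces to 163 mod 36 = 19; 6^19 ≡ 31 (mod 37).
Combine by CRT: x ≡ 72 (mod 73), x ≡ 31 (mod 37) ⇒ x ≡ 364 (mod 2701).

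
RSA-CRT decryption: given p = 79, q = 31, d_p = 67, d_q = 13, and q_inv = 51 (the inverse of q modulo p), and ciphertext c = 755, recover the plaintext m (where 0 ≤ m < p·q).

920

m₁ = c^(d_p) mod p: c ≡ 44 (mod 79), and 44^67 mod 79 = 51.
m₂ = c^(d_q) mod q: c ≡ 11 (mod 31), and 11^13 mod 31 = 21.
h = q_inv·(m₁ − m₂) mod p = 51·(51 − 21) mod 79 = 29.
m = m₂ + h·q = 21 + 29·31 = 920.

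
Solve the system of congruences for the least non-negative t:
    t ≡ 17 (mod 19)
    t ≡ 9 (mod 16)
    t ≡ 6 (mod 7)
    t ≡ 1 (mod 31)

65225

From t ≡ 17 (mod 19) write t = 17 + 19s. Substituting into t ≡ 9 (mod 16) gives 19s ≡ 8 (mod 16), and since 3⁻¹ ≡ 11 (mod 16), s ≡ 8. Hence t ≡ 17 + 19·8 = 169 (mod 304).
From t ≡ 169 (mod 304) write t = 169 + 304s. Substituting into t ≡ 6 (mod 7) gives 304s ≡ 5 (mod 7), and since 3⁻¹ ≡ 5 (mod 7), s ≡ 4. Hence t ≡ 169 + 304·4 = 1385 (mod 2128).
From t ≡ 1385 (mod 2128) write t = 1385 + 2128s. Substituting into t ≡ 1 (mod 31) gives 2128s ≡ 11 (mod 31), and since 20⁻¹ ≡ 14 (mod 31), s ≡ 30. Hence t ≡ 1385 + 2128·30 = 65225 (mod 65968).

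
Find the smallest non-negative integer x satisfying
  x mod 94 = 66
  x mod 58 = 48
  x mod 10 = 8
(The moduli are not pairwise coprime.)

4108

Combine the congruences pairwise.
gcd(94, 58) = 2 and 2 | (48 − 66), so the pair is consistent; merging gives x ≡ 1382 (mod 2726), where 2726 = lcm(94, 58).
gcd(2726, 10) = 2 and 2 | (8 − 1382), so the pair is consistent; merging gives x ≡ 4108 (mod 13630), where 13630 = lcm(2726, 10).
The solution is unique modulo lcm(94, 58, 10) = 13630.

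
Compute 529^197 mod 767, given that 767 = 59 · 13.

484

Mod 59: 529 ≡ 57; by Fermat, exponent reduces to 197 mod 58 = 23; 57^23 ≡ 12 (mod 59).
Mod 13: 529 ≡ 9; by Fermat, exponent reduces to 197 mod 12 = 5; 9^5 ≡ 3 (mod 13).
Combine by CRT: x ≡ 12 (mod 59), x ≡ 3 (mod 13) ⇒ x ≡ 484 (mod 767).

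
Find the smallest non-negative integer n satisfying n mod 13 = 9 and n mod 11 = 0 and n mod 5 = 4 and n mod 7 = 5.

4884

The moduli are pairwise coprime; M = 13·11·5·7 = 5005.
M/13 = 385; 385 ≡ 8 (mod 13); 8·5 ≡ 1, so inverse 5.
M/11 = 455; 455 ≡ 4 (mod 11); 4·3 ≡ 1, so inverse 3.
M/5 = 1001; 1001 ≡ 1 (mod 5), inverse 1.
M/7 = 715; 715 ≡ 1 (mod 7), inverse 1.
n ≡ 9·385·5 + 0·455·3 + 4·1001·1 + 5·715·1 = 24904.
24904 mod 5005 = 4884.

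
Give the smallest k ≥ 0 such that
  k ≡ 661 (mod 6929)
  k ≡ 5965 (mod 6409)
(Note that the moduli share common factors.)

gcd(6929, 6409) = 13 and 13 | (5965 − 661), so the pair is consistent; merging gives k ≡ 2120935 (mod 3415997), where 3415997 = lcm(6929, 6409).
The solution is unique modulo lcm(6929, 6409) = 3415997.

2120935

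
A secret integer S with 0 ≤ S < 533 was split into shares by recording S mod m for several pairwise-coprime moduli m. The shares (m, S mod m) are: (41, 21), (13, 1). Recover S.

Combine the congruences pairwise.
From S ≡ 21 (mod 41) write S = 21 + 41t. Substituting into S ≡ 1 (mod 13) gives 41t ≡ 6 (mod 13), and since 2⁻¹ ≡ 7 (mod 13), t ≡ 3. Hence S ≡ 21 + 41·3 = 144 (mod 533).

144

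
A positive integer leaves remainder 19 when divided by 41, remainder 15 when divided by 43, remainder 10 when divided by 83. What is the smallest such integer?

116459

The moduli are pairwise coprime; N = 41·43·83 = 146329.
N/41 = 3569; 3569 ≡ 2 (mod 41); 2·21 ≡ 1, so inverse 21.
N/43 = 3403; 3403 ≡ 6 (mod 43); 6·36 ≡ 1, so inverse 36.
N/83 = 1763; 1763 ≡ 20 (mod 83); 20·54 ≡ 1, so inverse 54.
m ≡ 19·3569·21 + 15·3403·36 + 10·1763·54 = 4213671.
4213671 mod 146329 = 116459.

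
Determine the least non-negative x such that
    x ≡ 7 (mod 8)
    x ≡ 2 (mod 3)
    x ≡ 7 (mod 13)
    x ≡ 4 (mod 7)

The moduli are pairwise coprime; N = 8·3·13·7 = 2184.
N/8 = 273; 273 ≡ 1 (mod 8), inverse 1.
N/3 = 728; 728 ≡ 2 (mod 3); 2·2 ≡ 1, so inverse 2.
N/13 = 168; 168 ≡ 12 (mod 13); 12·12 ≡ 1, so inverse 12.
N/7 = 312; 312 ≡ 4 (mod 7); 4·2 ≡ 1, so inverse 2.
x ≡ 7·273·1 + 2·728·2 + 7·168·12 + 4·312·2 = 21431.
21431 mod 2184 = 1775.

1775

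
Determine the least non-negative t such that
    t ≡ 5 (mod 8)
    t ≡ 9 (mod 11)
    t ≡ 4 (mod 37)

1373

The moduli are pairwise coprime; N = 8·11·37 = 3256.
N/8 = 407; 407 ≡ 7 (mod 8); 7·7 ≡ 1, so inverse 7.
N/11 = 296; 296 ≡ 10 (mod 11); 10·10 ≡ 1, so inverse 10.
N/37 = 88; 88 ≡ 14 (mod 37); 14·8 ≡ 1, so inverse 8.
t ≡ 5·407·7 + 9·296·10 + 4·88·8 = 43701.
43701 mod 3256 = 1373.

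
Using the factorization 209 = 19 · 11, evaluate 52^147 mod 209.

46

Mod 19: 52 ≡ 14; by Fermat, exponent reduces to 147 mod 18 = 3; 14^3 ≡ 8 (mod 19).
Mod 11: 52 ≡ 8; by Fermat, exponent reduces to 147 mod 10 = 7; 8^7 ≡ 2 (mod 11).
Combine by CRT: x ≡ 8 (mod 19), x ≡ 2 (mod 11) ⇒ x ≡ 46 (mod 209).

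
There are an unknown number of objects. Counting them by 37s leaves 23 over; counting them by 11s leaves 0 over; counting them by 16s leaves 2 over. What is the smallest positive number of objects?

2354

The moduli are pairwise coprime; M = 37·11·16 = 6512.
M/37 = 176; 176 ≡ 28 (mod 37); 28·4 ≡ 1, so inverse 4.
M/11 = 592; 592 ≡ 9 (mod 11); 9·5 ≡ 1, so inverse 5.
M/16 = 407; 407 ≡ 7 (mod 16); 7·7 ≡ 1, so inverse 7.
N ≡ 23·176·4 + 0·592·5 + 2·407·7 = 21890.
21890 mod 6512 = 2354.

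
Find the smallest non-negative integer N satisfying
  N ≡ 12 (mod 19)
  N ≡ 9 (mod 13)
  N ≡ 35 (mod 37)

5807

The moduli are pairwise coprime; M = 19·13·37 = 9139.
M/19 = 481; 481 ≡ 6 (mod 19); 6·16 ≡ 1, so inverse 16.
M/13 = 703; 703 ≡ 1 (mod 13), inverse 1.
M/37 = 247; 247 ≡ 25 (mod 37); 25·3 ≡ 1, so inverse 3.
N ≡ 12·481·16 + 9·703·1 + 35·247·3 = 124614.
124614 mod 9139 = 5807.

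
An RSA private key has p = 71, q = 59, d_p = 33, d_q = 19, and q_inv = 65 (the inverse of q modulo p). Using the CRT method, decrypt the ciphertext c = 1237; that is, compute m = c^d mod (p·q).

2877

m₁ = c^(d_p) mod p: c ≡ 30 (mod 71), and 30^33 mod 71 = 37.
m₂ = c^(d_q) mod q: c ≡ 57 (mod 59), and 57^19 mod 59 = 45.
h = q_inv·(m₁ − m₂) mod p = 65·(37 − 45) mod 71 = 48.
m = m₂ + h·q = 45 + 48·59 = 2877.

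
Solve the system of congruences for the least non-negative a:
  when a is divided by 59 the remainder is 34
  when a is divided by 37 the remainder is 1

1037

From a ≡ 34 (mod 59) write a = 34 + 59t. Substituting into a ≡ 1 (mod 37) gives 59t ≡ 4 (mod 37), and since 22⁻¹ ≡ 32 (mod 37), t ≡ 17. Hence a ≡ 34 + 59·17 = 1037 (mod 2183).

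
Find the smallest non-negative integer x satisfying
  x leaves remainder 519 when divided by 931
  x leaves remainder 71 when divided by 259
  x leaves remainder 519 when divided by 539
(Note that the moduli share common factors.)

gcd(931, 259) = 7 and 7 | (71 − 519), so the pair is consistent; merging gives x ≡ 22863 (mod 34447), where 34447 = lcm(931, 259).
gcd(34447, 539) = 49 and 49 | (519 − 22863), so the pair is consistent; merging gives x ≡ 195098 (mod 378917), where 378917 = lcm(34447, 539).
The solution is unique modulo lcm(931, 259, 539) = 378917.

195098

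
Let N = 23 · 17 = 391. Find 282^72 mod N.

288

Mod 23: 282 ≡ 6; by Fermat, exponent reduces to 72 mod 22 = 6; 6^6 ≡ 12 (mod 23).
Mod 17: 282 ≡ 10; by Fermat, exponent reduces to 72 mod 16 = 8; 10^8 ≡ 16 (mod 17).
Combine by CRT: x ≡ 12 (mod 23), x ≡ 16 (mod 17) ⇒ x ≡ 288 (mod 391).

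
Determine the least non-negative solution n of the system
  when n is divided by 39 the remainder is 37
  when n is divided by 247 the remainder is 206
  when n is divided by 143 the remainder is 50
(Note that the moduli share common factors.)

Combine the congruences pairwise.
gcd(39, 247) = 13 and 13 | (206 − 37), so the pair is consistent; merging gives n ≡ 700 (mod 741), where 741 = lcm(39, 247).
gcd(741, 143) = 13 and 13 | (50 − 700), so the pair is consistent; merging gives n ≡ 6628 (mod 8151), where 8151 = lcm(741, 143).
The solution is unique modulo lcm(39, 247, 143) = 8151.

6628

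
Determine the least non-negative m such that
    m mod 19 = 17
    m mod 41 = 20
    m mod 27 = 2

The moduli are pairwise coprime; N = 19·41·27 = 21033.
N/19 = 1107; 1107 ≡ 5 (mod 19); 5·4 ≡ 1, so inverse 4.
N/41 = 513; 513 ≡ 21 (mod 41); 21·2 ≡ 1, so inverse 2.
N/27 = 779; 779 ≡ 23 (mod 27); 23·20 ≡ 1, so inverse 20.
m ≡ 17·1107·4 + 20·513·2 + 2·779·20 = 126956.
126956 mod 21033 = 758.

758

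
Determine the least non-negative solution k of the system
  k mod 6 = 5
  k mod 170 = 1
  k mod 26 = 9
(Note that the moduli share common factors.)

Combine the congruences pairwise.
gcd(6, 170) = 2 and 2 | (1 − 5), so the pair is consistent; merging gives k ≡ 341 (mod 510), where 510 = lcm(6, 170).
gcd(510, 26) = 2 and 2 | (9 − 341), so the pair is consistent; merging gives k ≡ 1361 (mod 6630), where 6630 = lcm(510, 26).
The solution is unique modulo lcm(6, 170, 26) = 6630.

1361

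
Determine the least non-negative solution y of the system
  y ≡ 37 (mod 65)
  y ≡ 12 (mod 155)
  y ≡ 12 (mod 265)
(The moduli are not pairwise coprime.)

gcd(65, 155) = 5 and 5 | (12 − 37), so the pair is consistent; merging gives y ≡ 167 (mod 2015), where 2015 = lcm(65, 155).
gcd(2015, 265) = 5 and 5 | (12 − 167), so the pair is consistent; merging gives y ≡ 8227 (mod 106795), where 106795 = lcm(2015, 265).
The solution is unique modulo lcm(65, 155, 265) = 106795.

8227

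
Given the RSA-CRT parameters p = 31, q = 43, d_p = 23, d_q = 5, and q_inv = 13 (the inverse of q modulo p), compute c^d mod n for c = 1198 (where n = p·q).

50

m₁ = c^(d_p) mod p: c ≡ 20 (mod 31), and 20^23 mod 31 = 19.
m₂ = c^(d_q) mod q: c ≡ 37 (mod 43), and 37^5 mod 43 = 7.
h = q_inv·(m₁ − m₂) mod p = 13·(19 − 7) mod 31 = 1.
m = m₂ + h·q = 7 + 1·43 = 50.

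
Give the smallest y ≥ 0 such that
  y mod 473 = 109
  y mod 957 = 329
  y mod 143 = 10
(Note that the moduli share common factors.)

gcd(473, 957) = 11 and 11 | (329 − 109), so the pair is consistent; merging gives y ≡ 22340 (mod 41151), where 41151 = lcm(473, 957).
gcd(41151, 143) = 11 and 11 | (10 − 22340), so the pair is consistent; merging gives y ≡ 228095 (mod 534963), where 534963 = lcm(41151, 143).
The solution is unique modulo lcm(473, 957, 143) = 534963.

228095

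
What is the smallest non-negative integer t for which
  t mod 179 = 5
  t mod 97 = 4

From t ≡ 5 (mod 179) write t = 5 + 179s. Substituting into t ≡ 4 (mod 97) gives 179s ≡ 96 (mod 97), and since 82⁻¹ ≡ 84 (mod 97), s ≡ 13. Hence t ≡ 5 + 179·13 = 2332 (mod 17363).

2332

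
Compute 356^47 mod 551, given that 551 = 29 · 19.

Mod 29: 356 ≡ 8; by Fermat, exponent reduces to 47 mod 28 = 19; 8^19 ≡ 2 (mod 29).
Mod 19: 356 ≡ 14; by Fermat, exponent reduces to 47 mod 18 = 11; 14^11 ≡ 13 (mod 19).
Combine by CRT: x ≡ 2 (mod 29), x ≡ 13 (mod 19) ⇒ x ≡ 89 (mod 551).

89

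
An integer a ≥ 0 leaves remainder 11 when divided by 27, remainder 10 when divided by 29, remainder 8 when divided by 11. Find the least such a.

From a ≡ 11 (mod 27) write a = 11 + 27t. Substituting into a ≡ 10 (mod 29) gives 27t ≡ 28 (mod 29), and since 27⁻¹ ≡ 14 (mod 29), t ≡ 15. Hence a ≡ 11 + 27·15 = 416 (mod 783).
From a ≡ 416 (mod 783) write a = 416 + 783t. Substituting into a ≡ 8 (mod 11) gives 783t ≡ 10 (mod 11), and since 2⁻¹ ≡ 6 (mod 11), t ≡ 5. Hence a ≡ 416 + 783·5 = 4331 (mod 8613).

4331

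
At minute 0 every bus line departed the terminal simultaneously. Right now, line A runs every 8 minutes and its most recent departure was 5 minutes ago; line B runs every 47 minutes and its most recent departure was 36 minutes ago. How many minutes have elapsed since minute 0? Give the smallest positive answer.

365

From t ≡ 5 (mod 8) write t = 5 + 8s. Substituting into t ≡ 36 (mod 47) gives 8s ≡ 31 (mod 47), and since 8⁻¹ ≡ 6 (mod 47), s ≡ 45. Hence t ≡ 5 + 8·45 = 365 (mod 376).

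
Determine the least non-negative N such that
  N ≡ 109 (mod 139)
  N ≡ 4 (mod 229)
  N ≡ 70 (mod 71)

376938

From N ≡ 109 (mod 139) write N = 109 + 139t. Substituting into N ≡ 4 (mod 229) gives 139t ≡ 124 (mod 229), and since 139⁻¹ ≡ 201 (mod 229), t ≡ 192. Hence N ≡ 109 + 139·192 = 26797 (mod 31831).
From N ≡ 26797 (mod 31831) write N = 26797 + 31831t. Substituting into N ≡ 70 (mod 71) gives 31831t ≡ 40 (mod 71), and since 23⁻¹ ≡ 34 (mod 71), t ≡ 11. Hence N ≡ 26797 + 31831·11 = 376938 (mod 2260001).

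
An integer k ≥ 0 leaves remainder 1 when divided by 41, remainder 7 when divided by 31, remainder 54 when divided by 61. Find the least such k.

From k ≡ 1 (mod 41) write k = 1 + 41t. Substituting into k ≡ 7 (mod 31) gives 41t ≡ 6 (mod 31), and since 10⁻¹ ≡ 28 (mod 31), t ≡ 13. Hence k ≡ 1 + 41·13 = 534 (mod 1271).
From k ≡ 534 (mod 1271) write k = 534 + 1271t. Substituting into k ≡ 54 (mod 61) gives 1271t ≡ 8 (mod 61), and since 51⁻¹ ≡ 6 (mod 61), t ≡ 48. Hence k ≡ 534 + 1271·48 = 61542 (mod 77531).

61542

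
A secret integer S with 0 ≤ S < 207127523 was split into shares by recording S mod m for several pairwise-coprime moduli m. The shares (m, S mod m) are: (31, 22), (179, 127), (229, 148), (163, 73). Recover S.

The moduli are pairwise coprime; N = 31·179·229·163 = 207127523.
N/31 = 6681533; 6681533 ≡ 10 (mod 31); 10·28 ≡ 1, so inverse 28.
N/179 = 1157137; 1157137 ≡ 81 (mod 179); 81·42 ≡ 1, so inverse 42.
N/229 = 904487; 904487 ≡ 166 (mod 229); 166·189 ≡ 1, so inverse 189.
N/163 = 1270721; 1270721 ≡ 136 (mod 163); 136·6 ≡ 1, so inverse 6.
S ≡ 22·6681533·28 + 127·1157137·42 + 148·904487·189 + 73·1270721·6 = 36144879248.
36144879248 mod 207127523 = 104690246.

104690246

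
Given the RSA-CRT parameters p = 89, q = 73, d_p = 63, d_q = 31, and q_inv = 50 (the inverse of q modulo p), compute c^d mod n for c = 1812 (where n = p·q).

39

m₁ = c^(d_p) mod p: c ≡ 32 (mod 89), and 32^63 mod 89 = 39.
m₂ = c^(d_q) mod q: c ≡ 60 (mod 73), and 60^31 mod 73 = 39.
h = q_inv·(m₁ − m₂) mod p = 50·(39 − 39) mod 89 = 0.
m = m₂ + h·q = 39 + 0·73 = 39.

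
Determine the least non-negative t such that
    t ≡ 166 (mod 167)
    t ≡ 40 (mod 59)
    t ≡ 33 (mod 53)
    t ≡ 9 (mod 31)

The moduli are pairwise coprime; N = 167·59·53·31 = 16188479.
N/167 = 96937; 96937 ≡ 77 (mod 167); 77·154 ≡ 1, so inverse 154.
N/59 = 274381; 274381 ≡ 31 (mod 59); 31·40 ≡ 1, so inverse 40.
N/53 = 305443; 305443 ≡ 4 (mod 53); 4·40 ≡ 1, so inverse 40.
N/31 = 522209; 522209 ≡ 14 (mod 31); 14·20 ≡ 1, so inverse 20.
t ≡ 166·96937·154 + 40·274381·40 + 33·305443·40 + 9·522209·20 = 3414289448.
3414289448 mod 16188479 = 14708858.

14708858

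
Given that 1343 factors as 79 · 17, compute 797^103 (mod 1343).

Mod 79: 797 ≡ 7; by Fermat, exponent reduces to 103 mod 78 = 25; 7^25 ≡ 53 (mod 79).
Mod 17: 797 ≡ 15; by Fermat, exponent reduces to 103 mod 16 = 7; 15^7 ≡ 8 (mod 17).
Combine by CRT: x ≡ 53 (mod 79), x ≡ 8 (mod 17) ⇒ x ≡ 1317 (mod 1343).

1317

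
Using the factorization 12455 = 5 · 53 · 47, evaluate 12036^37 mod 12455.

Mod 5: 12036 ≡ 1; by Fermat, exponent reduces to 37 mod 4 = 1; 1^1 ≡ 1 (mod 5).
Mod 53: 12036 ≡ 5; 5^37 ≡ 33 (mod 53).
Mod 47: 12036 ≡ 4; 4^37 ≡ 32 (mod 47).
Combine by CRT: x ≡ 1 (mod 5), x ≡ 33 (mod 53), x ≡ 32 (mod 47) ⇒ x ≡ 4591 (mod 12455).

4591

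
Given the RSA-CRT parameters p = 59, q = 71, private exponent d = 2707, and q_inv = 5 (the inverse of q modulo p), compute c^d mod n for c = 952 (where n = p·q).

d_p = d mod (p−1) = 2707 mod 58 = 39; d_q = d mod (q−1) = 47.
m₁ = c^(d_p) mod p: c ≡ 8 (mod 59), and 8^39 mod 59 = 2.
m₂ = c^(d_q) mod q: c ≡ 29 (mod 71), and 29^47 mod 71 = 40.
h = q_inv·(m₁ − m₂) mod p = 5·(2 − 40) mod 59 = 46.
m = m₂ + h·q = 40 + 46·71 = 3306.

3306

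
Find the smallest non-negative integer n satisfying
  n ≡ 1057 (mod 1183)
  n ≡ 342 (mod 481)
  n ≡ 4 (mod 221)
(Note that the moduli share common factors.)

15253

Combine the congruences pairwise.
gcd(1183, 481) = 13 and 13 | (342 − 1057), so the pair is consistent; merging gives n ≡ 15253 (mod 43771), where 43771 = lcm(1183, 481).
gcd(43771, 221) = 13 and 13 | (4 − 15253), so the pair is consistent; merging gives n ≡ 15253 (mod 744107), where 744107 = lcm(43771, 221).
The solution is unique modulo lcm(1183, 481, 221) = 744107.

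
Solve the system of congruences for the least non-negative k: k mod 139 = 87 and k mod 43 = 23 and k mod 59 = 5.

290875

The moduli are pairwise coprime; N = 139·43·59 = 352643.
N/139 = 2537; 2537 ≡ 35 (mod 139); 35·4 ≡ 1, so inverse 4.
N/43 = 8201; 8201 ≡ 31 (mod 43); 31·25 ≡ 1, so inverse 25.
N/59 = 5977; 5977 ≡ 18 (mod 59); 18·23 ≡ 1, so inverse 23.
k ≡ 87·2537·4 + 23·8201·25 + 5·5977·23 = 6285806.
6285806 mod 352643 = 290875.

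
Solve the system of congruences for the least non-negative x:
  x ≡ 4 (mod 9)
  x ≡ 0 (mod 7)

From x ≡ 4 (mod 9) write x = 4 + 9t. Substituting into x ≡ 0 (mod 7) gives 9t ≡ 3 (mod 7), and since 2⁻¹ ≡ 4 (mod 7), t ≡ 5. Hence x ≡ 4 + 9·5 = 49 (mod 63).

49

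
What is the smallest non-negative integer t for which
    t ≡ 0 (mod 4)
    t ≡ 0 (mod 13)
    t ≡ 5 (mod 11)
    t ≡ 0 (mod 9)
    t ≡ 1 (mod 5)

14976

From t ≡ 0 (mod 4) write t = 0 + 4s. Substituting into t ≡ 0 (mod 13) gives 4s ≡ 0 (mod 13), and since 4⁻¹ ≡ 10 (mod 13), s ≡ 0. Hence t ≡ 0 + 4·0 = 0 (mod 52).
From t ≡ 0 (mod 52) write t = 0 + 52s. Substituting into t ≡ 5 (mod 11) gives 52s ≡ 5 (mod 11), and since 8⁻¹ ≡ 7 (mod 11), s ≡ 2. Hence t ≡ 0 + 52·2 = 104 (mod 572).
From t ≡ 104 (mod 572) write t = 104 + 572s. Substituting into t ≡ 0 (mod 9) gives 572s ≡ 4 (mod 9), and since 5⁻¹ ≡ 2 (mod 9), s ≡ 8. Hence t ≡ 104 + 572·8 = 4680 (mod 5148).
From t ≡ 4680 (mod 5148) write t = 4680 + 5148s. Substituting into t ≡ 1 (mod 5) gives 5148s ≡ 1 (mod 5), and since 3⁻¹ ≡ 2 (mod 5), s ≡ 2. Hence t ≡ 4680 + 5148·2 = 14976 (mod 25740).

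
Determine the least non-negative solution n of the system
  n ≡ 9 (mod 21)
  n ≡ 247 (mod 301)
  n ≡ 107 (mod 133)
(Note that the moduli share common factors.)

gcd(21, 301) = 7 and 7 | (247 − 9), so the pair is consistent; merging gives n ≡ 849 (mod 903), where 903 = lcm(21, 301).
gcd(903, 133) = 7 and 7 | (107 − 849), so the pair is consistent; merging gives n ≡ 16200 (mod 17157), where 17157 = lcm(903, 133).
The solution is unique modulo lcm(21, 301, 133) = 17157.

16200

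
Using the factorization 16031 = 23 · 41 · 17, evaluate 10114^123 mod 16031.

Mod 23: 10114 ≡ 17; by Fermat, exponent reduces to 123 mod 22 = 13; 17^13 ≡ 10 (mod 23).
Mod 41: 10114 ≡ 28; by Fermat, exponent reduces to 123 mod 40 = 3; 28^3 ≡ 17 (mod 41).
Mod 17: 10114 ≡ 16; by Fermat, exponent reduces to 123 mod 16 = 11; 16^11 ≡ 16 (mod 17).
Combine by CRT: x ≡ 10 (mod 23), x ≡ 17 (mod 41), x ≡ 16 (mod 17) ⇒ x ≡ 1206 (mod 16031).

1206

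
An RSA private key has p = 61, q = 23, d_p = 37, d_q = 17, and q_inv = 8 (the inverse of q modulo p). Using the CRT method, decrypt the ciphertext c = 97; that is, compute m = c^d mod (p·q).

659

m₁ = c^(d_p) mod p: c ≡ 36 (mod 61), and 36^37 mod 61 = 49.
m₂ = c^(d_q) mod q: c ≡ 5 (mod 23), and 5^17 mod 23 = 15.
h = q_inv·(m₁ − m₂) mod p = 8·(49 − 15) mod 61 = 28.
m = m₂ + h·q = 15 + 28·23 = 659.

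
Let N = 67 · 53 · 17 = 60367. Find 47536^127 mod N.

Mod 67: 47536 ≡ 33; by Fermat, exponent reduces to 127 mod 66 = 61; 33^61 ≡ 35 (mod 67).
Mod 53: 47536 ≡ 48; by Fermat, exponent reduces to 127 mod 52 = 23; 48^23 ≡ 14 (mod 53).
Mod 17: 47536 ≡ 4; by Fermat, exponent reduces to 127 mod 16 = 15; 4^15 ≡ 13 (mod 17).
Combine by CRT: x ≡ 35 (mod 67), x ≡ 14 (mod 53), x ≡ 13 (mod 17) ⇒ x ≡ 26567 (mod 60367).

26567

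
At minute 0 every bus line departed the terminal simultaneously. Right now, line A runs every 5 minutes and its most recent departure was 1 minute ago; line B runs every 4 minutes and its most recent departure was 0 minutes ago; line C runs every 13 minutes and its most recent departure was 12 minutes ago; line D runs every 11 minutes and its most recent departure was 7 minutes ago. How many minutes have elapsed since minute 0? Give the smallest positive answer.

2196

From t ≡ 1 (mod 5) write t = 1 + 5s. Substituting into t ≡ 0 (mod 4) gives 5s ≡ 3 (mod 4), and since 1⁻¹ ≡ 1 (mod 4), s ≡ 3. Hence t ≡ 1 + 5·3 = 16 (mod 20).
From t ≡ 16 (mod 20) write t = 16 + 20s. Substituting into t ≡ 12 (mod 13) gives 20s ≡ 9 (mod 13), and since 7⁻¹ ≡ 2 (mod 13), s ≡ 5. Hence t ≡ 16 + 20·5 = 116 (mod 260).
From t ≡ 116 (mod 260) write t = 116 + 260s. Substituting into t ≡ 7 (mod 11) gives 260s ≡ 1 (mod 11), and since 7⁻¹ ≡ 8 (mod 11), s ≡ 8. Hence t ≡ 116 + 260·8 = 2196 (mod 2860).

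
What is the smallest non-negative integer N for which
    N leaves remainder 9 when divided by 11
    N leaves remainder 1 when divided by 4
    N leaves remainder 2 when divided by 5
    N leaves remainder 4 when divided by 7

977

The moduli are pairwise coprime; M = 11·4·5·7 = 1540.
M/11 = 140; 140 ≡ 8 (mod 11); 8·7 ≡ 1, so inverse 7.
M/4 = 385; 385 ≡ 1 (mod 4), inverse 1.
M/5 = 308; 308 ≡ 3 (mod 5); 3·2 ≡ 1, so inverse 2.
M/7 = 220; 220 ≡ 3 (mod 7); 3·5 ≡ 1, so inverse 5.
N ≡ 9·140·7 + 1·385·1 + 2·308·2 + 4·220·5 = 14837.
14837 mod 1540 = 977.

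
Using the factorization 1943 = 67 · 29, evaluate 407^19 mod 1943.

Mod 67: 407 ≡ 5; 5^19 ≡ 52 (mod 67).
Mod 29: 407 ≡ 1; 1^19 ≡ 1 (mod 29).
Combine by CRT: x ≡ 52 (mod 67), x ≡ 1 (mod 29) ⇒ x ≡ 320 (mod 1943).

320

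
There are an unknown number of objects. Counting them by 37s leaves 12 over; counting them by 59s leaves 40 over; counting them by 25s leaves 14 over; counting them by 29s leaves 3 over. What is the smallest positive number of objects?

189489

From N ≡ 12 (mod 37) write N = 12 + 37t. Substituting into N ≡ 40 (mod 59) gives 37t ≡ 28 (mod 59), and since 37⁻¹ ≡ 8 (mod 59), t ≡ 47. Hence N ≡ 12 + 37·47 = 1751 (mod 2183).
From N ≡ 1751 (mod 2183) write N = 1751 + 2183t. Substituting into N ≡ 14 (mod 25) gives 2183t ≡ 13 (mod 25), and since 8⁻¹ ≡ 22 (mod 25), t ≡ 11. Hence N ≡ 1751 + 2183·11 = 25764 (mod 54575).
From N ≡ 25764 (mod 54575) write N = 25764 + 54575t. Substituting into N ≡ 3 (mod 29) gives 54575t ≡ 20 (mod 29), and since 26⁻¹ ≡ 19 (mod 29), t ≡ 3. Hence N ≡ 25764 + 54575·3 = 189489 (mod 1582675).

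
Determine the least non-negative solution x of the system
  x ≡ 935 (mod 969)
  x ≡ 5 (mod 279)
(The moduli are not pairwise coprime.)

30974

gcd(969, 279) = 3 and 3 | (5 − 935), so the pair is consistent; merging gives x ≡ 30974 (mod 90117), where 90117 = lcm(969, 279).
The solution is unique modulo lcm(969, 279) = 90117.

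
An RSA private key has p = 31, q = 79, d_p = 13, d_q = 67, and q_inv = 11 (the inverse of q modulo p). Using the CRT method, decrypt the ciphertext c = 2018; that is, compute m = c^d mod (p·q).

923

m₁ = c^(d_p) mod p: c ≡ 3 (mod 31), and 3^13 mod 31 = 24.
m₂ = c^(d_q) mod q: c ≡ 43 (mod 79), and 43^67 mod 79 = 54.
h = q_inv·(m₁ − m₂) mod p = 11·(24 − 54) mod 31 = 11.
m = m₂ + h·q = 54 + 11·79 = 923.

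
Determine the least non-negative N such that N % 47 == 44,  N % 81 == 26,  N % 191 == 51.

41498

From N ≡ 44 (mod 47) write N = 44 + 47t. Substituting into N ≡ 26 (mod 81) gives 47t ≡ 63 (mod 81), and since 47⁻¹ ≡ 50 (mod 81), t ≡ 72. Hence N ≡ 44 + 47·72 = 3428 (mod 3807).
From N ≡ 3428 (mod 3807) write N = 3428 + 3807t. Substituting into N ≡ 51 (mod 191) gives 3807t ≡ 61 (mod 191), and since 178⁻¹ ≡ 44 (mod 191), t ≡ 10. Hence N ≡ 3428 + 3807·10 = 41498 (mod 727137).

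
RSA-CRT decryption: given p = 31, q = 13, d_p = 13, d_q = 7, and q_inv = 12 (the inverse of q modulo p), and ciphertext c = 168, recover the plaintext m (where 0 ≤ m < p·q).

259

m₁ = c^(d_p) mod p: c ≡ 13 (mod 31), and 13^13 mod 31 = 11.
m₂ = c^(d_q) mod q: c ≡ 12 (mod 13), and 12^7 mod 13 = 12.
h = q_inv·(m₁ − m₂) mod p = 12·(11 − 12) mod 31 = 19.
m = m₂ + h·q = 12 + 19·13 = 259.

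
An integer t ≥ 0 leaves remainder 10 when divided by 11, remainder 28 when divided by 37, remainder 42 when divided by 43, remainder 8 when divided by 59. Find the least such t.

87977

The moduli are pairwise coprime; N = 11·37·43·59 = 1032559.
N/11 = 93869; 93869 ≡ 6 (mod 11); 6·2 ≡ 1, so inverse 2.
N/37 = 27907; 27907 ≡ 9 (mod 37); 9·33 ≡ 1, so inverse 33.
N/43 = 24013; 24013 ≡ 19 (mod 43); 19·34 ≡ 1, so inverse 34.
N/59 = 17501; 17501 ≡ 37 (mod 59); 37·8 ≡ 1, so inverse 8.
t ≡ 10·93869·2 + 28·27907·33 + 42·24013·34 + 8·17501·8 = 63074076.
63074076 mod 1032559 = 87977.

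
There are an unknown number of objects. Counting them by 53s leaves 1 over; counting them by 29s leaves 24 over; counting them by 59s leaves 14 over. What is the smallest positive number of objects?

The moduli are pairwise coprime; M = 53·29·59 = 90683.
M/53 = 1711; 1711 ≡ 15 (mod 53); 15·46 ≡ 1, so inverse 46.
M/29 = 3127; 3127 ≡ 24 (mod 29); 24·23 ≡ 1, so inverse 23.
M/59 = 1537; 1537 ≡ 3 (mod 59); 3·20 ≡ 1, so inverse 20.
N ≡ 1·1711·46 + 24·3127·23 + 14·1537·20 = 2235170.
2235170 mod 90683 = 58778.

58778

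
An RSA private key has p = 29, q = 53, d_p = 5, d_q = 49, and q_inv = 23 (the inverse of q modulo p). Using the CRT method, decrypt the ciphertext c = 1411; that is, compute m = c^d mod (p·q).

m₁ = c^(d_p) mod p: c ≡ 19 (mod 29), and 19^5 mod 29 = 21.
m₂ = c^(d_q) mod q: c ≡ 33 (mod 53), and 33^49 mod 53 = 18.
h = q_inv·(m₁ − m₂) mod p = 23·(21 − 18) mod 29 = 11.
m = m₂ + h·q = 18 + 11·53 = 601.

601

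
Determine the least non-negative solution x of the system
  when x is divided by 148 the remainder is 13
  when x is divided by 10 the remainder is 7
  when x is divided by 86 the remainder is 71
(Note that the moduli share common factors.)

gcd(148, 10) = 2 and 2 | (7 − 13), so the pair is consistent; merging gives x ≡ 457 (mod 740), where 740 = lcm(148, 10).
gcd(740, 86) = 2 and 2 | (71 − 457), so the pair is consistent; merging gives x ≡ 18217 (mod 31820), where 31820 = lcm(740, 86).
The solution is unique modulo lcm(148, 10, 86) = 31820.

18217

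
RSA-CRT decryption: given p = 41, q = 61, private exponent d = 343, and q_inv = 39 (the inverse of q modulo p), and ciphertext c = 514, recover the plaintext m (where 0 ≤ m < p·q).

d_p = d mod (p−1) = 343 mod 40 = 23; d_q = d mod (q−1) = 43.
m₁ = c^(d_p) mod p: c ≡ 22 (mod 41), and 22^23 mod 41 = 12.
m₂ = c^(d_q) mod q: c ≡ 26 (mod 61), and 26^43 mod 61 = 10.
h = q_inv·(m₁ − m₂) mod p = 39·(12 − 10) mod 41 = 37.
m = m₂ + h·q = 10 + 37·61 = 2267.

2267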